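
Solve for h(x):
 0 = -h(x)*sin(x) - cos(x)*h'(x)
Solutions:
 h(x) = C1*cos(x)


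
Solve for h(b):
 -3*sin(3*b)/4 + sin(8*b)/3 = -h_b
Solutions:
 h(b) = C1 - cos(3*b)/4 + cos(8*b)/24


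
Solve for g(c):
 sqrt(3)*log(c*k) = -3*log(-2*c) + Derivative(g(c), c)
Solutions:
 g(c) = C1 + c*(sqrt(3)*log(-k) - 3 - sqrt(3) + 3*log(2)) + c*(sqrt(3) + 3)*log(-c)


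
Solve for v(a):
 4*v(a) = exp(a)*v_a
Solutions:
 v(a) = C1*exp(-4*exp(-a))


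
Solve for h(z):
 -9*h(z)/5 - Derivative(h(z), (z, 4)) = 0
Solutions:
 h(z) = (C1*sin(5^(3/4)*sqrt(6)*z/10) + C2*cos(5^(3/4)*sqrt(6)*z/10))*exp(-5^(3/4)*sqrt(6)*z/10) + (C3*sin(5^(3/4)*sqrt(6)*z/10) + C4*cos(5^(3/4)*sqrt(6)*z/10))*exp(5^(3/4)*sqrt(6)*z/10)


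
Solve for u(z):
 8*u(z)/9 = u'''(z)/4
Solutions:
 u(z) = C3*exp(2*2^(2/3)*3^(1/3)*z/3) + (C1*sin(2^(2/3)*3^(5/6)*z/3) + C2*cos(2^(2/3)*3^(5/6)*z/3))*exp(-2^(2/3)*3^(1/3)*z/3)


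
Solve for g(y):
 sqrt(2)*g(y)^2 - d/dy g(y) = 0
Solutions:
 g(y) = -1/(C1 + sqrt(2)*y)


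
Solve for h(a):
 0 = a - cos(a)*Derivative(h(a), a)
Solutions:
 h(a) = C1 + Integral(a/cos(a), a)


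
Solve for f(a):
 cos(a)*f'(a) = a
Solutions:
 f(a) = C1 + Integral(a/cos(a), a)


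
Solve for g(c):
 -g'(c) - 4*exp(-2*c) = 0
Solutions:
 g(c) = C1 + 2*exp(-2*c)


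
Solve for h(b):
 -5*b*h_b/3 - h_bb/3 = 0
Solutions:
 h(b) = C1 + C2*erf(sqrt(10)*b/2)


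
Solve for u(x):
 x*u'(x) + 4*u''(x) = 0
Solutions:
 u(x) = C1 + C2*erf(sqrt(2)*x/4)


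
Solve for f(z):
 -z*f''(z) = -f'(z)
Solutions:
 f(z) = C1 + C2*z^2


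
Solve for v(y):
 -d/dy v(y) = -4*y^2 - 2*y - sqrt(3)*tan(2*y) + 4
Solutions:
 v(y) = C1 + 4*y^3/3 + y^2 - 4*y - sqrt(3)*log(cos(2*y))/2


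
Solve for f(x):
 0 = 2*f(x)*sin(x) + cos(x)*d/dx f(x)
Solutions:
 f(x) = C1*cos(x)^2


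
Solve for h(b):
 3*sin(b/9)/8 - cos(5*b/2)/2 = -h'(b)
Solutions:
 h(b) = C1 + sin(5*b/2)/5 + 27*cos(b/9)/8


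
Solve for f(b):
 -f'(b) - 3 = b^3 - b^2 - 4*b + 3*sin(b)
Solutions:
 f(b) = C1 - b^4/4 + b^3/3 + 2*b^2 - 3*b + 3*cos(b)


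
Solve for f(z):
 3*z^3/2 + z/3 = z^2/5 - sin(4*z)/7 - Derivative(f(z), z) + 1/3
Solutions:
 f(z) = C1 - 3*z^4/8 + z^3/15 - z^2/6 + z/3 + cos(4*z)/28


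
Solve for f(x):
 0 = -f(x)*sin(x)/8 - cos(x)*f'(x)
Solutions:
 f(x) = C1*cos(x)^(1/8)


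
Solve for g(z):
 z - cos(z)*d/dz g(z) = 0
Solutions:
 g(z) = C1 + Integral(z/cos(z), z)


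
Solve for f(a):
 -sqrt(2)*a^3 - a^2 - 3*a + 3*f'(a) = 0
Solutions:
 f(a) = C1 + sqrt(2)*a^4/12 + a^3/9 + a^2/2


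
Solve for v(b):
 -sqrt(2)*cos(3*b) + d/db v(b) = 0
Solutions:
 v(b) = C1 + sqrt(2)*sin(3*b)/3


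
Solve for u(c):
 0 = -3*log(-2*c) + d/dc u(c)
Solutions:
 u(c) = C1 + 3*c*log(-c) + 3*c*(-1 + log(2))


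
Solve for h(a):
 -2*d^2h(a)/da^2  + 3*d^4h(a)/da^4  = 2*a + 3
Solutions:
 h(a) = C1 + C2*a + C3*exp(-sqrt(6)*a/3) + C4*exp(sqrt(6)*a/3) - a^3/6 - 3*a^2/4


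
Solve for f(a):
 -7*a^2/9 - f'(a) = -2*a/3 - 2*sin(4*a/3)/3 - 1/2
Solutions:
 f(a) = C1 - 7*a^3/27 + a^2/3 + a/2 - cos(4*a/3)/2


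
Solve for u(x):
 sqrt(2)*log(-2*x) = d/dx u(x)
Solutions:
 u(x) = C1 + sqrt(2)*x*log(-x) + sqrt(2)*x*(-1 + log(2))


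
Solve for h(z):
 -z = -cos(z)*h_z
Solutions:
 h(z) = C1 + Integral(z/cos(z), z)


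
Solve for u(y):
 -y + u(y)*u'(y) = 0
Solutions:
 u(y) = -sqrt(C1 + y^2)
 u(y) = sqrt(C1 + y^2)


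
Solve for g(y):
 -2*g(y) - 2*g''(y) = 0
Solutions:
 g(y) = C1*sin(y) + C2*cos(y)


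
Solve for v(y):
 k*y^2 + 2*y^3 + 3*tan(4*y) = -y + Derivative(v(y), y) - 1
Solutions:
 v(y) = C1 + k*y^3/3 + y^4/2 + y^2/2 + y - 3*log(cos(4*y))/4


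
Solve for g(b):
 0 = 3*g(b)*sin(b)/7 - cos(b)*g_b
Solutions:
 g(b) = C1/cos(b)^(3/7)


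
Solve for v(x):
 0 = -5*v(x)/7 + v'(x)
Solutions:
 v(x) = C1*exp(5*x/7)


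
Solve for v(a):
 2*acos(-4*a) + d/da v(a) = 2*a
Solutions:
 v(a) = C1 + a^2 - 2*a*acos(-4*a) - sqrt(1 - 16*a^2)/2


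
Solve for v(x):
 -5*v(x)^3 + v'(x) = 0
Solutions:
 v(x) = -sqrt(2)*sqrt(-1/(C1 + 5*x))/2
 v(x) = sqrt(2)*sqrt(-1/(C1 + 5*x))/2


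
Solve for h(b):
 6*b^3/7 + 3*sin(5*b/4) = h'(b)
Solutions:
 h(b) = C1 + 3*b^4/14 - 12*cos(5*b/4)/5


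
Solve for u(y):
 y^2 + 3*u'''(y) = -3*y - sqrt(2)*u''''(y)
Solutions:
 u(y) = C1 + C2*y + C3*y^2 + C4*exp(-3*sqrt(2)*y/2) - y^5/180 + y^4*(-9 + 2*sqrt(2))/216 + y^3*(-4 + 9*sqrt(2))/162


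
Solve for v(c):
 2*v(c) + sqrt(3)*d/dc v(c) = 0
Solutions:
 v(c) = C1*exp(-2*sqrt(3)*c/3)


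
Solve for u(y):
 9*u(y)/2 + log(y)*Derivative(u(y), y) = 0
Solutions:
 u(y) = C1*exp(-9*li(y)/2)


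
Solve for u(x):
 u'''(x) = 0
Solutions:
 u(x) = C1 + C2*x + C3*x^2


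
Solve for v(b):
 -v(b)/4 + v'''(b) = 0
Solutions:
 v(b) = C3*exp(2^(1/3)*b/2) + (C1*sin(2^(1/3)*sqrt(3)*b/4) + C2*cos(2^(1/3)*sqrt(3)*b/4))*exp(-2^(1/3)*b/4)


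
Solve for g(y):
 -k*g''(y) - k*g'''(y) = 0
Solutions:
 g(y) = C1 + C2*y + C3*exp(-y)


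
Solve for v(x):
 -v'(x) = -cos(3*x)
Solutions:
 v(x) = C1 + sin(3*x)/3


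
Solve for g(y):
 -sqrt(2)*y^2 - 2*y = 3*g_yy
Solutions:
 g(y) = C1 + C2*y - sqrt(2)*y^4/36 - y^3/9


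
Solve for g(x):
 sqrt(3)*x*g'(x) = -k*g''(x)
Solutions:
 g(x) = C1 + C2*sqrt(k)*erf(sqrt(2)*3^(1/4)*x*sqrt(1/k)/2)


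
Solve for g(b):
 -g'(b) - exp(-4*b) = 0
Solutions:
 g(b) = C1 + exp(-4*b)/4


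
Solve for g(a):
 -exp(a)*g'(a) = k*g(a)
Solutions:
 g(a) = C1*exp(k*exp(-a))


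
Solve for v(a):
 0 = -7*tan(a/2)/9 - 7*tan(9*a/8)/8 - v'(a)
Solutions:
 v(a) = C1 + 14*log(cos(a/2))/9 + 7*log(cos(9*a/8))/9


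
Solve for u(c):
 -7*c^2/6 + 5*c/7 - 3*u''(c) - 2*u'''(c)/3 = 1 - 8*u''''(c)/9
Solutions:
 u(c) = C1 + C2*c + C3*exp(-3*c/2) + C4*exp(9*c/4) - 7*c^4/216 + 233*c^3/3402 - 3343*c^2/10206


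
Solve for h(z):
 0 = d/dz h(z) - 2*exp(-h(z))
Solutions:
 h(z) = log(C1 + 2*z)


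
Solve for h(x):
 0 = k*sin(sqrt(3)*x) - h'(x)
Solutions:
 h(x) = C1 - sqrt(3)*k*cos(sqrt(3)*x)/3


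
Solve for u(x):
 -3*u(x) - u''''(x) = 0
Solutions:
 u(x) = (C1*sin(sqrt(2)*3^(1/4)*x/2) + C2*cos(sqrt(2)*3^(1/4)*x/2))*exp(-sqrt(2)*3^(1/4)*x/2) + (C3*sin(sqrt(2)*3^(1/4)*x/2) + C4*cos(sqrt(2)*3^(1/4)*x/2))*exp(sqrt(2)*3^(1/4)*x/2)


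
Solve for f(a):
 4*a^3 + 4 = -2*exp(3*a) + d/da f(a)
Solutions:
 f(a) = C1 + a^4 + 4*a + 2*exp(3*a)/3


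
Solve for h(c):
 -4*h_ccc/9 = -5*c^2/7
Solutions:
 h(c) = C1 + C2*c + C3*c^2 + 3*c^5/112


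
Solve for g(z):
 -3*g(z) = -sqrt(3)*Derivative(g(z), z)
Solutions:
 g(z) = C1*exp(sqrt(3)*z)


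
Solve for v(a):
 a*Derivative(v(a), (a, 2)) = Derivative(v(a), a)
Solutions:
 v(a) = C1 + C2*a^2


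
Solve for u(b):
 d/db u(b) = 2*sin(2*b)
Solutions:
 u(b) = C1 - cos(2*b)


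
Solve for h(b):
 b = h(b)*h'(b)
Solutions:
 h(b) = -sqrt(C1 + b^2)
 h(b) = sqrt(C1 + b^2)


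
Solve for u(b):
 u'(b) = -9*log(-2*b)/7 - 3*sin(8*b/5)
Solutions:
 u(b) = C1 - 9*b*log(-b)/7 - 9*b*log(2)/7 + 9*b/7 + 15*cos(8*b/5)/8


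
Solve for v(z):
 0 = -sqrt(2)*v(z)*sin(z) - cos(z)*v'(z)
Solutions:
 v(z) = C1*cos(z)^(sqrt(2))


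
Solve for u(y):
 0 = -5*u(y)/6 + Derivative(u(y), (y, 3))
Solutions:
 u(y) = C3*exp(5^(1/3)*6^(2/3)*y/6) + (C1*sin(2^(2/3)*3^(1/6)*5^(1/3)*y/4) + C2*cos(2^(2/3)*3^(1/6)*5^(1/3)*y/4))*exp(-5^(1/3)*6^(2/3)*y/12)


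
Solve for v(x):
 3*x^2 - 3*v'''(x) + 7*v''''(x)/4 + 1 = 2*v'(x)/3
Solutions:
 v(x) = C1 + C2*exp(x*(-6^(2/3)*(7*sqrt(145) + 97)^(1/3) - 24*6^(1/3)/(7*sqrt(145) + 97)^(1/3) + 24)/42)*sin(2^(1/3)*3^(1/6)*x*(-2^(1/3)*(7*sqrt(145) + 97)^(1/3) + 8*3^(2/3)/(7*sqrt(145) + 97)^(1/3))/14) + C3*exp(x*(-6^(2/3)*(7*sqrt(145) + 97)^(1/3) - 24*6^(1/3)/(7*sqrt(145) + 97)^(1/3) + 24)/42)*cos(2^(1/3)*3^(1/6)*x*(-2^(1/3)*(7*sqrt(145) + 97)^(1/3) + 8*3^(2/3)/(7*sqrt(145) + 97)^(1/3))/14) + C4*exp(x*(24*6^(1/3)/(7*sqrt(145) + 97)^(1/3) + 12 + 6^(2/3)*(7*sqrt(145) + 97)^(1/3))/21) + 3*x^3/2 - 39*x


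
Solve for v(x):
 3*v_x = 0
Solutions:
 v(x) = C1


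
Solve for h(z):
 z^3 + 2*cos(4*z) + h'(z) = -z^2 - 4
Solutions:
 h(z) = C1 - z^4/4 - z^3/3 - 4*z - sin(4*z)/2


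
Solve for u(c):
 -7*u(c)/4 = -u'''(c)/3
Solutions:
 u(c) = C3*exp(42^(1/3)*c/2) + (C1*sin(14^(1/3)*3^(5/6)*c/4) + C2*cos(14^(1/3)*3^(5/6)*c/4))*exp(-42^(1/3)*c/4)


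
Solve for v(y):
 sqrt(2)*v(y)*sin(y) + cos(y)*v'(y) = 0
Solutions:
 v(y) = C1*cos(y)^(sqrt(2))


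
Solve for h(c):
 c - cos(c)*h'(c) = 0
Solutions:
 h(c) = C1 + Integral(c/cos(c), c)


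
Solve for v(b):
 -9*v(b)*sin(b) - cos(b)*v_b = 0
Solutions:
 v(b) = C1*cos(b)^9


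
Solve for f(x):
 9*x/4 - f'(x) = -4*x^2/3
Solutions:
 f(x) = C1 + 4*x^3/9 + 9*x^2/8


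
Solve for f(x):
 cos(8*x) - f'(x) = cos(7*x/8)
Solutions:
 f(x) = C1 - 8*sin(7*x/8)/7 + sin(8*x)/8


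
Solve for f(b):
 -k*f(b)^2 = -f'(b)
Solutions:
 f(b) = -1/(C1 + b*k)


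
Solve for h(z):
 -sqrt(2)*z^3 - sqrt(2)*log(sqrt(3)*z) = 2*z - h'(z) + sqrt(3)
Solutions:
 h(z) = C1 + sqrt(2)*z^4/4 + z^2 + sqrt(2)*z*log(z) - sqrt(2)*z + sqrt(2)*z*log(3)/2 + sqrt(3)*z


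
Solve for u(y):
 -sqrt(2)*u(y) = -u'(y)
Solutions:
 u(y) = C1*exp(sqrt(2)*y)


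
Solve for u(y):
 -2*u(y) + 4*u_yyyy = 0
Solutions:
 u(y) = C1*exp(-2^(3/4)*y/2) + C2*exp(2^(3/4)*y/2) + C3*sin(2^(3/4)*y/2) + C4*cos(2^(3/4)*y/2)


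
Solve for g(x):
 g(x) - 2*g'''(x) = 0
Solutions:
 g(x) = C3*exp(2^(2/3)*x/2) + (C1*sin(2^(2/3)*sqrt(3)*x/4) + C2*cos(2^(2/3)*sqrt(3)*x/4))*exp(-2^(2/3)*x/4)


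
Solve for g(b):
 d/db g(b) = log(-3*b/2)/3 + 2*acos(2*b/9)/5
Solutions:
 g(b) = C1 + b*log(-b)/3 + 2*b*acos(2*b/9)/5 - b/3 - b*log(2)/3 + b*log(3)/3 - sqrt(81 - 4*b^2)/5


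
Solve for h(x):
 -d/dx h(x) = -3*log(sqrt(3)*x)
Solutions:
 h(x) = C1 + 3*x*log(x) - 3*x + 3*x*log(3)/2


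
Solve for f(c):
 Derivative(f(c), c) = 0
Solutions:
 f(c) = C1


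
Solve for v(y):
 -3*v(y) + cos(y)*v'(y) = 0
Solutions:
 v(y) = C1*(sin(y) + 1)^(3/2)/(sin(y) - 1)^(3/2)


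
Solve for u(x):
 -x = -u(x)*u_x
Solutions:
 u(x) = -sqrt(C1 + x^2)
 u(x) = sqrt(C1 + x^2)


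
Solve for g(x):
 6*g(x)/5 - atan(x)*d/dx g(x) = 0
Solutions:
 g(x) = C1*exp(6*Integral(1/atan(x), x)/5)


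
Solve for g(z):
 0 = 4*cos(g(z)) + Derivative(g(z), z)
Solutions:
 g(z) = pi - asin((C1 + exp(8*z))/(C1 - exp(8*z)))
 g(z) = asin((C1 + exp(8*z))/(C1 - exp(8*z)))


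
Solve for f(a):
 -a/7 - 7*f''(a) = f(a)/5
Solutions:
 f(a) = C1*sin(sqrt(35)*a/35) + C2*cos(sqrt(35)*a/35) - 5*a/7


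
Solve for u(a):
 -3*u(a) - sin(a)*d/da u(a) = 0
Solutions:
 u(a) = C1*(cos(a) + 1)^(3/2)/(cos(a) - 1)^(3/2)


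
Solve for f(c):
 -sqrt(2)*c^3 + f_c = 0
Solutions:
 f(c) = C1 + sqrt(2)*c^4/4


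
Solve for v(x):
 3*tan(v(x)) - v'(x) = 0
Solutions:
 v(x) = pi - asin(C1*exp(3*x))
 v(x) = asin(C1*exp(3*x))


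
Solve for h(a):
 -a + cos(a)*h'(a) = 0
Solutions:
 h(a) = C1 + Integral(a/cos(a), a)


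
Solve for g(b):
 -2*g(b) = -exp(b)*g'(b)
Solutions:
 g(b) = C1*exp(-2*exp(-b))


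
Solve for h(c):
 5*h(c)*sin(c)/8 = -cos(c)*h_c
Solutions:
 h(c) = C1*cos(c)^(5/8)


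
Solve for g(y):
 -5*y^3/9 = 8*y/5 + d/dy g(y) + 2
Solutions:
 g(y) = C1 - 5*y^4/36 - 4*y^2/5 - 2*y


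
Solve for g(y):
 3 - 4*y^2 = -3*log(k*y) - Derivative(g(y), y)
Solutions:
 g(y) = C1 + 4*y^3/3 - 3*y*log(k*y)


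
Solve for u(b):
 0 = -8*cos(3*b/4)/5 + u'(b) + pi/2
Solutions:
 u(b) = C1 - pi*b/2 + 32*sin(3*b/4)/15


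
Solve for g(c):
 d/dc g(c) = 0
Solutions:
 g(c) = C1


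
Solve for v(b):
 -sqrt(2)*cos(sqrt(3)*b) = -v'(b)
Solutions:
 v(b) = C1 + sqrt(6)*sin(sqrt(3)*b)/3


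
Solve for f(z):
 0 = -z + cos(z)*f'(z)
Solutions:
 f(z) = C1 + Integral(z/cos(z), z)


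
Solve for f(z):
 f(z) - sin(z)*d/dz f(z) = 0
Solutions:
 f(z) = C1*sqrt(cos(z) - 1)/sqrt(cos(z) + 1)


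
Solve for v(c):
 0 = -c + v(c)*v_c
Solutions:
 v(c) = -sqrt(C1 + c^2)
 v(c) = sqrt(C1 + c^2)


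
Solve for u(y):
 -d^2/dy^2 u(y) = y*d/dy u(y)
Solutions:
 u(y) = C1 + C2*erf(sqrt(2)*y/2)


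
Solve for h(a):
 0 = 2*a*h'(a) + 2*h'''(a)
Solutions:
 h(a) = C1 + Integral(C2*airyai(-a) + C3*airybi(-a), a)


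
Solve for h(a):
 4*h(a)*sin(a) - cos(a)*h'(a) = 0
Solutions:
 h(a) = C1/cos(a)^4


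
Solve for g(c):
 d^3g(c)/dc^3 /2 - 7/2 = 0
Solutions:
 g(c) = C1 + C2*c + C3*c^2 + 7*c^3/6


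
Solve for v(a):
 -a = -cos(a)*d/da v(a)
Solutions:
 v(a) = C1 + Integral(a/cos(a), a)


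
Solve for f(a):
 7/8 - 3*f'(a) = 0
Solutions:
 f(a) = C1 + 7*a/24


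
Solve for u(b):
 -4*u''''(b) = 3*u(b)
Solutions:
 u(b) = (C1*sin(3^(1/4)*b/2) + C2*cos(3^(1/4)*b/2))*exp(-3^(1/4)*b/2) + (C3*sin(3^(1/4)*b/2) + C4*cos(3^(1/4)*b/2))*exp(3^(1/4)*b/2)


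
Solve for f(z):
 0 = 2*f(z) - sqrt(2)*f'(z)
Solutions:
 f(z) = C1*exp(sqrt(2)*z)


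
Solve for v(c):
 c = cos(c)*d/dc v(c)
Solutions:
 v(c) = C1 + Integral(c/cos(c), c)


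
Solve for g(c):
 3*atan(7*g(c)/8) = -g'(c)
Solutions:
 Integral(1/atan(7*_y/8), (_y, g(c))) = C1 - 3*c


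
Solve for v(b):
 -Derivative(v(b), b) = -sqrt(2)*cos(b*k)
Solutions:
 v(b) = C1 + sqrt(2)*sin(b*k)/k


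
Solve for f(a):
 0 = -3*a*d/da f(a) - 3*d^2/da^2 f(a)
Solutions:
 f(a) = C1 + C2*erf(sqrt(2)*a/2)


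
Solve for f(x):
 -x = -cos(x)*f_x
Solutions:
 f(x) = C1 + Integral(x/cos(x), x)


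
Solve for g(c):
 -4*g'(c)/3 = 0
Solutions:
 g(c) = C1


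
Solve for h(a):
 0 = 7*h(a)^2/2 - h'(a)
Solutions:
 h(a) = -2/(C1 + 7*a)


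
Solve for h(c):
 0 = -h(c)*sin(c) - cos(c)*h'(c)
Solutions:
 h(c) = C1*cos(c)


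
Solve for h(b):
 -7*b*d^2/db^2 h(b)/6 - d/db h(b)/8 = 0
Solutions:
 h(b) = C1 + C2*b^(25/28)


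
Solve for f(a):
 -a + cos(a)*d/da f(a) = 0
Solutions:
 f(a) = C1 + Integral(a/cos(a), a)


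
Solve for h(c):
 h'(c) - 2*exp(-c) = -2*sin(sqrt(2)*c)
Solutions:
 h(c) = C1 + sqrt(2)*cos(sqrt(2)*c) - 2*exp(-c)


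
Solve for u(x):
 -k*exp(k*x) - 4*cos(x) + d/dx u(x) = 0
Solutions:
 u(x) = C1 + exp(k*x) + 4*sin(x)


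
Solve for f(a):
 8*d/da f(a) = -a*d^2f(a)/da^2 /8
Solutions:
 f(a) = C1 + C2/a^63


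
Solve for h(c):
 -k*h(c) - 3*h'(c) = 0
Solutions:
 h(c) = C1*exp(-c*k/3)


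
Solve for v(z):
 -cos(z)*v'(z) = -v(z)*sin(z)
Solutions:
 v(z) = C1/cos(z)


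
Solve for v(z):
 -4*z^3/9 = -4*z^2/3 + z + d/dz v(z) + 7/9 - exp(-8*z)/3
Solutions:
 v(z) = C1 - z^4/9 + 4*z^3/9 - z^2/2 - 7*z/9 - exp(-8*z)/24


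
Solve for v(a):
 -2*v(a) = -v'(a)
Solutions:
 v(a) = C1*exp(2*a)


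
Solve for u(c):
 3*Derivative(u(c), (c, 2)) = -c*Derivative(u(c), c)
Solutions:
 u(c) = C1 + C2*erf(sqrt(6)*c/6)


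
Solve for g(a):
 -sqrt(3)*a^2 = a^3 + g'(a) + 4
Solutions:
 g(a) = C1 - a^4/4 - sqrt(3)*a^3/3 - 4*a


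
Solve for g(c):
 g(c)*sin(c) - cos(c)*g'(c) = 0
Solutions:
 g(c) = C1/cos(c)


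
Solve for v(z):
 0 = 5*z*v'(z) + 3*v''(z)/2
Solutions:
 v(z) = C1 + C2*erf(sqrt(15)*z/3)


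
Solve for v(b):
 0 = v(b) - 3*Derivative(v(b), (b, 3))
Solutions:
 v(b) = C3*exp(3^(2/3)*b/3) + (C1*sin(3^(1/6)*b/2) + C2*cos(3^(1/6)*b/2))*exp(-3^(2/3)*b/6)


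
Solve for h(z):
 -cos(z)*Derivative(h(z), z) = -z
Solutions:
 h(z) = C1 + Integral(z/cos(z), z)


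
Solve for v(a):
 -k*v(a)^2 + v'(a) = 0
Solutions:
 v(a) = -1/(C1 + a*k)


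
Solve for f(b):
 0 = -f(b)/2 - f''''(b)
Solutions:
 f(b) = (C1*sin(2^(1/4)*b/2) + C2*cos(2^(1/4)*b/2))*exp(-2^(1/4)*b/2) + (C3*sin(2^(1/4)*b/2) + C4*cos(2^(1/4)*b/2))*exp(2^(1/4)*b/2)


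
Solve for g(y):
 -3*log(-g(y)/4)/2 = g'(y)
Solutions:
 2*Integral(1/(log(-_y) - 2*log(2)), (_y, g(y)))/3 = C1 - y


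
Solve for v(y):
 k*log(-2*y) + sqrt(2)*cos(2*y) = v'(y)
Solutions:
 v(y) = C1 + k*y*(log(-y) - 1) + k*y*log(2) + sqrt(2)*sin(2*y)/2


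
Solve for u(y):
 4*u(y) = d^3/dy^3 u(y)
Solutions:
 u(y) = C3*exp(2^(2/3)*y) + (C1*sin(2^(2/3)*sqrt(3)*y/2) + C2*cos(2^(2/3)*sqrt(3)*y/2))*exp(-2^(2/3)*y/2)


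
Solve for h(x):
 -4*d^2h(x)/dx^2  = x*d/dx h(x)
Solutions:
 h(x) = C1 + C2*erf(sqrt(2)*x/4)


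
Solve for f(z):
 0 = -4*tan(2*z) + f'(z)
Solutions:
 f(z) = C1 - 2*log(cos(2*z))


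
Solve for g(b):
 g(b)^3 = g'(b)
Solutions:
 g(b) = -sqrt(2)*sqrt(-1/(C1 + b))/2
 g(b) = sqrt(2)*sqrt(-1/(C1 + b))/2


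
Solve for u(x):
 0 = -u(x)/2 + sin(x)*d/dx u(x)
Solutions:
 u(x) = C1*(cos(x) - 1)^(1/4)/(cos(x) + 1)^(1/4)


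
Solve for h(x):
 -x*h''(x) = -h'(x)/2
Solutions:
 h(x) = C1 + C2*x^(3/2)


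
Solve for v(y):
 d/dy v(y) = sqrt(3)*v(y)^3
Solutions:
 v(y) = -sqrt(2)*sqrt(-1/(C1 + sqrt(3)*y))/2
 v(y) = sqrt(2)*sqrt(-1/(C1 + sqrt(3)*y))/2


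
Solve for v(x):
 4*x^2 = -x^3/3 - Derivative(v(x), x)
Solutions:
 v(x) = C1 - x^4/12 - 4*x^3/3


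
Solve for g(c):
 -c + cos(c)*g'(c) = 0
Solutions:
 g(c) = C1 + Integral(c/cos(c), c)


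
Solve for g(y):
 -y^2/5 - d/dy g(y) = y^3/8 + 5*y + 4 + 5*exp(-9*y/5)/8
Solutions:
 g(y) = C1 - y^4/32 - y^3/15 - 5*y^2/2 - 4*y + 25*exp(-9*y/5)/72


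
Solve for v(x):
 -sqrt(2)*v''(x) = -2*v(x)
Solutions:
 v(x) = C1*exp(-2^(1/4)*x) + C2*exp(2^(1/4)*x)


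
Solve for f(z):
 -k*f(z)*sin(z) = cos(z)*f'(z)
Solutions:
 f(z) = C1*exp(k*log(cos(z)))


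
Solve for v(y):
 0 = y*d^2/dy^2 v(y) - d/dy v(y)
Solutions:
 v(y) = C1 + C2*y^2


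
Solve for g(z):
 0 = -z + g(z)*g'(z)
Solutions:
 g(z) = -sqrt(C1 + z^2)
 g(z) = sqrt(C1 + z^2)


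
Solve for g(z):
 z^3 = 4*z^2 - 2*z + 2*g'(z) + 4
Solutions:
 g(z) = C1 + z^4/8 - 2*z^3/3 + z^2/2 - 2*z


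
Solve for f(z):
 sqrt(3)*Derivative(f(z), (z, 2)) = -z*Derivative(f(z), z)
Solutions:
 f(z) = C1 + C2*erf(sqrt(2)*3^(3/4)*z/6)


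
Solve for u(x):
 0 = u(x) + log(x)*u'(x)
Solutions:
 u(x) = C1*exp(-li(x))


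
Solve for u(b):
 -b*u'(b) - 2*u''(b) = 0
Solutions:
 u(b) = C1 + C2*erf(b/2)


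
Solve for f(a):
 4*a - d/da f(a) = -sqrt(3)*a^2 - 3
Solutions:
 f(a) = C1 + sqrt(3)*a^3/3 + 2*a^2 + 3*a


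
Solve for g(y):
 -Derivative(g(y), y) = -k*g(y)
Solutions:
 g(y) = C1*exp(k*y)


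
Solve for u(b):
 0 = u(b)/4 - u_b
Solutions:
 u(b) = C1*exp(b/4)


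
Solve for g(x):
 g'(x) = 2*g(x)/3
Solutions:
 g(x) = C1*exp(2*x/3)


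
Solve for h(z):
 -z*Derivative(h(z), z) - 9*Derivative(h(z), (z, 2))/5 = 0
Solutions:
 h(z) = C1 + C2*erf(sqrt(10)*z/6)


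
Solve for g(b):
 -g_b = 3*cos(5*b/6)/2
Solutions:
 g(b) = C1 - 9*sin(5*b/6)/5


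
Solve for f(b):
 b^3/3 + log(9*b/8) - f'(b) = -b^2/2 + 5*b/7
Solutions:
 f(b) = C1 + b^4/12 + b^3/6 - 5*b^2/14 + b*log(b) - b + b*log(9/8)


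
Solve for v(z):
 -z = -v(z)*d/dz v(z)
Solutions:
 v(z) = -sqrt(C1 + z^2)
 v(z) = sqrt(C1 + z^2)


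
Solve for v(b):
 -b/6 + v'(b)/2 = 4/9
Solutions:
 v(b) = C1 + b^2/6 + 8*b/9


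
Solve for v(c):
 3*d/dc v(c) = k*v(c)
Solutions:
 v(c) = C1*exp(c*k/3)


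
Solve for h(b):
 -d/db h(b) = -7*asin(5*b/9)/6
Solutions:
 h(b) = C1 + 7*b*asin(5*b/9)/6 + 7*sqrt(81 - 25*b^2)/30


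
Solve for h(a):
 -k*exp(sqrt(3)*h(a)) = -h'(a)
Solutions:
 h(a) = sqrt(3)*(2*log(-1/(C1 + a*k)) - log(3))/6


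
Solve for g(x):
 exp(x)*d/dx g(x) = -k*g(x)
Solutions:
 g(x) = C1*exp(k*exp(-x))


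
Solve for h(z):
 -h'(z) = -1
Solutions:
 h(z) = C1 + z


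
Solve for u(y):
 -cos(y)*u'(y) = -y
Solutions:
 u(y) = C1 + Integral(y/cos(y), y)


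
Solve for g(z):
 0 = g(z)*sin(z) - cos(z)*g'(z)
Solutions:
 g(z) = C1/cos(z)


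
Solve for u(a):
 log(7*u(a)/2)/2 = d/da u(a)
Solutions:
 2*Integral(1/(-log(_y) - log(7) + log(2)), (_y, u(a))) = C1 - a


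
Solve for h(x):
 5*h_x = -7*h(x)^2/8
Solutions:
 h(x) = 40/(C1 + 7*x)


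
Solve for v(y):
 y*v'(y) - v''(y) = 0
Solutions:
 v(y) = C1 + C2*erfi(sqrt(2)*y/2)


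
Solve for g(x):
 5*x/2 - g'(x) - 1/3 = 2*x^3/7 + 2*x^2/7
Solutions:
 g(x) = C1 - x^4/14 - 2*x^3/21 + 5*x^2/4 - x/3


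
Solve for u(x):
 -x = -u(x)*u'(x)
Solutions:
 u(x) = -sqrt(C1 + x^2)
 u(x) = sqrt(C1 + x^2)


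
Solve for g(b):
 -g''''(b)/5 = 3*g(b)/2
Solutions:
 g(b) = (C1*sin(30^(1/4)*b/2) + C2*cos(30^(1/4)*b/2))*exp(-30^(1/4)*b/2) + (C3*sin(30^(1/4)*b/2) + C4*cos(30^(1/4)*b/2))*exp(30^(1/4)*b/2)


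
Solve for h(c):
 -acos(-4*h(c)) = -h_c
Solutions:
 Integral(1/acos(-4*_y), (_y, h(c))) = C1 + c


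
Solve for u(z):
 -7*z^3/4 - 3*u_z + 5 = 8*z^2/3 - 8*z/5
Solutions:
 u(z) = C1 - 7*z^4/48 - 8*z^3/27 + 4*z^2/15 + 5*z/3


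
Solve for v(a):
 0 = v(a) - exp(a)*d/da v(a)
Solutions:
 v(a) = C1*exp(-exp(-a))


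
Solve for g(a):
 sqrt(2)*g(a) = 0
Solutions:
 g(a) = 0


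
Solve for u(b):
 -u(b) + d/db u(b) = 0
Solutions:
 u(b) = C1*exp(b)


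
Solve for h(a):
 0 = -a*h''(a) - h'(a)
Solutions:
 h(a) = C1 + C2*log(a)


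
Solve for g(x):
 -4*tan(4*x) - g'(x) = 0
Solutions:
 g(x) = C1 + log(cos(4*x))


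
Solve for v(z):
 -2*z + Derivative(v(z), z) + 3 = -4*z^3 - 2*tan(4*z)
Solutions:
 v(z) = C1 - z^4 + z^2 - 3*z + log(cos(4*z))/2


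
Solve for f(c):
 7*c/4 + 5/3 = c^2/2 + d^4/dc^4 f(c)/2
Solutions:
 f(c) = C1 + C2*c + C3*c^2 + C4*c^3 - c^6/360 + 7*c^5/240 + 5*c^4/36


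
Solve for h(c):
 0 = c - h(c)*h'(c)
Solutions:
 h(c) = -sqrt(C1 + c^2)
 h(c) = sqrt(C1 + c^2)


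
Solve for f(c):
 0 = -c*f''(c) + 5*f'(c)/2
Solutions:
 f(c) = C1 + C2*c^(7/2)


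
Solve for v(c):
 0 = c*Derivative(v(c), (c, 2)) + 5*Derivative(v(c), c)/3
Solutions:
 v(c) = C1 + C2/c^(2/3)


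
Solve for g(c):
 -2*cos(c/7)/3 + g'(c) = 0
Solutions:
 g(c) = C1 + 14*sin(c/7)/3


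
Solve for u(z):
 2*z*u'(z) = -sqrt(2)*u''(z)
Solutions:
 u(z) = C1 + C2*erf(2^(3/4)*z/2)


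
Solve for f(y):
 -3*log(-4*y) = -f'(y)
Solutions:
 f(y) = C1 + 3*y*log(-y) + 3*y*(-1 + 2*log(2))


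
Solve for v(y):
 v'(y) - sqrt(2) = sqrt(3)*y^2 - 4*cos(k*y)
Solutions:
 v(y) = C1 + sqrt(3)*y^3/3 + sqrt(2)*y - 4*sin(k*y)/k


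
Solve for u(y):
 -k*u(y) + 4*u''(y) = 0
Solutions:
 u(y) = C1*exp(-sqrt(k)*y/2) + C2*exp(sqrt(k)*y/2)


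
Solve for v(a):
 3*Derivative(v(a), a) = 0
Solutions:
 v(a) = C1


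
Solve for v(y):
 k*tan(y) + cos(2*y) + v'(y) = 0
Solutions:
 v(y) = C1 + k*log(cos(y)) - sin(2*y)/2


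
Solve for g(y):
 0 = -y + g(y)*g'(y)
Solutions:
 g(y) = -sqrt(C1 + y^2)
 g(y) = sqrt(C1 + y^2)


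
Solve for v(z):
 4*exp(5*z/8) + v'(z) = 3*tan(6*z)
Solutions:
 v(z) = C1 - 32*exp(5*z/8)/5 - log(cos(6*z))/2


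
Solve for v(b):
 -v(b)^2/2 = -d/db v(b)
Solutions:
 v(b) = -2/(C1 + b)


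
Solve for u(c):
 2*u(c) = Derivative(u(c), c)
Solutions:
 u(c) = C1*exp(2*c)


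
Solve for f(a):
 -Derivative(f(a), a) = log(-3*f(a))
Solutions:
 Integral(1/(log(-_y) + log(3)), (_y, f(a))) = C1 - a


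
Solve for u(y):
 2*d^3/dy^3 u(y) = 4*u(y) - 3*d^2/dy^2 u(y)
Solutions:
 u(y) = C1*exp(-y*((4*sqrt(3) + 7)^(-1/3) + 2 + (4*sqrt(3) + 7)^(1/3))/4)*sin(sqrt(3)*y*(-(4*sqrt(3) + 7)^(1/3) + (4*sqrt(3) + 7)^(-1/3))/4) + C2*exp(-y*((4*sqrt(3) + 7)^(-1/3) + 2 + (4*sqrt(3) + 7)^(1/3))/4)*cos(sqrt(3)*y*(-(4*sqrt(3) + 7)^(1/3) + (4*sqrt(3) + 7)^(-1/3))/4) + C3*exp(y*(-1 + (4*sqrt(3) + 7)^(-1/3) + (4*sqrt(3) + 7)^(1/3))/2)


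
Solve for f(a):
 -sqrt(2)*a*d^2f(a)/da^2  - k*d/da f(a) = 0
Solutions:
 f(a) = C1 + a^(-sqrt(2)*re(k)/2 + 1)*(C2*sin(sqrt(2)*log(a)*Abs(im(k))/2) + C3*cos(sqrt(2)*log(a)*im(k)/2))


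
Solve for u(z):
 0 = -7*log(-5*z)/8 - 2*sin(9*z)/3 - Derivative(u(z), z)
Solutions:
 u(z) = C1 - 7*z*log(-z)/8 - 7*z*log(5)/8 + 7*z/8 + 2*cos(9*z)/27


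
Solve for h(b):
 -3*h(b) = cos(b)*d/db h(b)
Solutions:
 h(b) = C1*(sin(b) - 1)^(3/2)/(sin(b) + 1)^(3/2)


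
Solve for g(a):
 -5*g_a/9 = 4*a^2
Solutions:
 g(a) = C1 - 12*a^3/5


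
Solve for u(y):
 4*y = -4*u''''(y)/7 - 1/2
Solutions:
 u(y) = C1 + C2*y + C3*y^2 + C4*y^3 - 7*y^5/120 - 7*y^4/192


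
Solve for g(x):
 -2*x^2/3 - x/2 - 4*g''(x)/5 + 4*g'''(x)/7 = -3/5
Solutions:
 g(x) = C1 + C2*x + C3*exp(7*x/5) - 5*x^4/72 - 305*x^3/1008 - 643*x^2/2352


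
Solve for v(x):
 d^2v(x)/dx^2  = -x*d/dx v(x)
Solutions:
 v(x) = C1 + C2*erf(sqrt(2)*x/2)


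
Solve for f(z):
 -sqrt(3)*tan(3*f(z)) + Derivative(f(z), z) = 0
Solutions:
 f(z) = -asin(C1*exp(3*sqrt(3)*z))/3 + pi/3
 f(z) = asin(C1*exp(3*sqrt(3)*z))/3


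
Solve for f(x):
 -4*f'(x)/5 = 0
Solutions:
 f(x) = C1


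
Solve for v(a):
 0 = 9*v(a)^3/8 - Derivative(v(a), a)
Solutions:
 v(a) = -2*sqrt(-1/(C1 + 9*a))
 v(a) = 2*sqrt(-1/(C1 + 9*a))


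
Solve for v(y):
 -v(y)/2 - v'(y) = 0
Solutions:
 v(y) = C1*exp(-y/2)


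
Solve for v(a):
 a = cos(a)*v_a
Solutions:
 v(a) = C1 + Integral(a/cos(a), a)


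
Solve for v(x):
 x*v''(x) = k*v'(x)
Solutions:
 v(x) = C1 + x^(re(k) + 1)*(C2*sin(log(x)*Abs(im(k))) + C3*cos(log(x)*im(k)))


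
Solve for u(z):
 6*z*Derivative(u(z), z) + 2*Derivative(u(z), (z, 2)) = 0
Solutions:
 u(z) = C1 + C2*erf(sqrt(6)*z/2)


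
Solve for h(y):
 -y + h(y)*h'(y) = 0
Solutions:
 h(y) = -sqrt(C1 + y^2)
 h(y) = sqrt(C1 + y^2)


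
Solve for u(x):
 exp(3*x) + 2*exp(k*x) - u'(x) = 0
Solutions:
 u(x) = C1 + exp(3*x)/3 + 2*exp(k*x)/k


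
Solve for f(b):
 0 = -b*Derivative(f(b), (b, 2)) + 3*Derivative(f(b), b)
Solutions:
 f(b) = C1 + C2*b^4


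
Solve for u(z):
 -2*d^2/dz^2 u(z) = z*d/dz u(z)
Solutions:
 u(z) = C1 + C2*erf(z/2)


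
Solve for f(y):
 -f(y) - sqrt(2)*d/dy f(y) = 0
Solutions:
 f(y) = C1*exp(-sqrt(2)*y/2)


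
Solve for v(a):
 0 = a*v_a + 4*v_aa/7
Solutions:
 v(a) = C1 + C2*erf(sqrt(14)*a/4)


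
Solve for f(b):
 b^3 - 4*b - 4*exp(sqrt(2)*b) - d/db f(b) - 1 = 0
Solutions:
 f(b) = C1 + b^4/4 - 2*b^2 - b - 2*sqrt(2)*exp(sqrt(2)*b)


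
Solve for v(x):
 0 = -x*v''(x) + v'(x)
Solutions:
 v(x) = C1 + C2*x^2


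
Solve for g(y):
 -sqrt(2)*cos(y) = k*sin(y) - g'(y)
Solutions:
 g(y) = C1 - k*cos(y) + sqrt(2)*sin(y)


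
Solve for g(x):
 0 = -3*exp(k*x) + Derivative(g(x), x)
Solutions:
 g(x) = C1 + 3*exp(k*x)/k


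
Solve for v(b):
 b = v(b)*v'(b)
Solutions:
 v(b) = -sqrt(C1 + b^2)
 v(b) = sqrt(C1 + b^2)


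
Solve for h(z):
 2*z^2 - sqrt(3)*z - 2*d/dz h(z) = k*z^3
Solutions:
 h(z) = C1 - k*z^4/8 + z^3/3 - sqrt(3)*z^2/4


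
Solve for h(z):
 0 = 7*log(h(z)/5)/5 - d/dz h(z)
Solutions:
 5*Integral(1/(-log(_y) + log(5)), (_y, h(z)))/7 = C1 - z


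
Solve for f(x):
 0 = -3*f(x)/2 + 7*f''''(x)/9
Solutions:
 f(x) = C1*exp(-42^(3/4)*x/14) + C2*exp(42^(3/4)*x/14) + C3*sin(42^(3/4)*x/14) + C4*cos(42^(3/4)*x/14)


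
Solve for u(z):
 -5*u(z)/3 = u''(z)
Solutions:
 u(z) = C1*sin(sqrt(15)*z/3) + C2*cos(sqrt(15)*z/3)


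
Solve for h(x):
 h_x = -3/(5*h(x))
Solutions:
 h(x) = -sqrt(C1 - 30*x)/5
 h(x) = sqrt(C1 - 30*x)/5


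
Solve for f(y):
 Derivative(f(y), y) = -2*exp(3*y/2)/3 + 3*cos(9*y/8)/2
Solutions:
 f(y) = C1 - 4*exp(3*y/2)/9 + 4*sin(9*y/8)/3


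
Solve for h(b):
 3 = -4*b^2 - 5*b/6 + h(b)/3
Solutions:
 h(b) = 12*b^2 + 5*b/2 + 9


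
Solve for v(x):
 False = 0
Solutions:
 v(x) = C1 + zoo*x + 5*log(cos(x))/8


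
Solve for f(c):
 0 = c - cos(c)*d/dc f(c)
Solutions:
 f(c) = C1 + Integral(c/cos(c), c)


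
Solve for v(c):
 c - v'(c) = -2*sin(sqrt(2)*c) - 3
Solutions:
 v(c) = C1 + c^2/2 + 3*c - sqrt(2)*cos(sqrt(2)*c)


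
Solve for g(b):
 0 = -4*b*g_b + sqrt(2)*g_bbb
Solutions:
 g(b) = C1 + Integral(C2*airyai(sqrt(2)*b) + C3*airybi(sqrt(2)*b), b)


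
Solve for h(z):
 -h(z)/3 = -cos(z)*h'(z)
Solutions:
 h(z) = C1*(sin(z) + 1)^(1/6)/(sin(z) - 1)^(1/6)


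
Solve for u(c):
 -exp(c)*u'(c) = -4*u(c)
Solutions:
 u(c) = C1*exp(-4*exp(-c))


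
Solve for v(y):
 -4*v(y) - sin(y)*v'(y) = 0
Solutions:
 v(y) = C1*(cos(y)^2 + 2*cos(y) + 1)/(cos(y)^2 - 2*cos(y) + 1)


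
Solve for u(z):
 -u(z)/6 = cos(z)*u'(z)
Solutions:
 u(z) = C1*(sin(z) - 1)^(1/12)/(sin(z) + 1)^(1/12)


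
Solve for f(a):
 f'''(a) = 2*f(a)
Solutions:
 f(a) = C3*exp(2^(1/3)*a) + (C1*sin(2^(1/3)*sqrt(3)*a/2) + C2*cos(2^(1/3)*sqrt(3)*a/2))*exp(-2^(1/3)*a/2)


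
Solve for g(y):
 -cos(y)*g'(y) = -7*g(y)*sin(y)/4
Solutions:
 g(y) = C1/cos(y)^(7/4)


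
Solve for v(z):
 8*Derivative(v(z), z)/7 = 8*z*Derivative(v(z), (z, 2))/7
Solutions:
 v(z) = C1 + C2*z^2


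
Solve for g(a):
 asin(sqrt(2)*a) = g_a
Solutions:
 g(a) = C1 + a*asin(sqrt(2)*a) + sqrt(2)*sqrt(1 - 2*a^2)/2


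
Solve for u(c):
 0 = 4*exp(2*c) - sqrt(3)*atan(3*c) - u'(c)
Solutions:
 u(c) = C1 - sqrt(3)*(c*atan(3*c) - log(9*c^2 + 1)/6) + 2*exp(2*c)


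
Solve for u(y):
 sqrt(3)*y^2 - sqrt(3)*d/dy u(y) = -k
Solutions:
 u(y) = C1 + sqrt(3)*k*y/3 + y^3/3


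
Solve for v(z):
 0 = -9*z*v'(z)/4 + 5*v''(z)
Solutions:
 v(z) = C1 + C2*erfi(3*sqrt(10)*z/20)


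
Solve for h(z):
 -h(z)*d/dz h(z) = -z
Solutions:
 h(z) = -sqrt(C1 + z^2)
 h(z) = sqrt(C1 + z^2)


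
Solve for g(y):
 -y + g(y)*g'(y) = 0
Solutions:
 g(y) = -sqrt(C1 + y^2)
 g(y) = sqrt(C1 + y^2)


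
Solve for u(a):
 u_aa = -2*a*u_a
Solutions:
 u(a) = C1 + C2*erf(a)


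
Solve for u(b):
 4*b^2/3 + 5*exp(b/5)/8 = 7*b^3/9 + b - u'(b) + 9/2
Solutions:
 u(b) = C1 + 7*b^4/36 - 4*b^3/9 + b^2/2 + 9*b/2 - 25*exp(b/5)/8


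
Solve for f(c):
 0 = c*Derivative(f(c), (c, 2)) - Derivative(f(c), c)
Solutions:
 f(c) = C1 + C2*c^2


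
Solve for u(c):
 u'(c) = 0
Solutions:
 u(c) = C1


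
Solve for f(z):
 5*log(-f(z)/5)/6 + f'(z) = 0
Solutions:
 6*Integral(1/(log(-_y) - log(5)), (_y, f(z)))/5 = C1 - z


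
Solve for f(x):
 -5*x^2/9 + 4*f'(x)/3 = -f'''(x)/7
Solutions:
 f(x) = C1 + C2*sin(2*sqrt(21)*x/3) + C3*cos(2*sqrt(21)*x/3) + 5*x^3/36 - 5*x/56


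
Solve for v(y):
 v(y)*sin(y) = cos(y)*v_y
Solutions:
 v(y) = C1/cos(y)


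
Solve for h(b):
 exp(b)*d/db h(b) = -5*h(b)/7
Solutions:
 h(b) = C1*exp(5*exp(-b)/7)


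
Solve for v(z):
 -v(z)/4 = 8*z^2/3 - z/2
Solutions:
 v(z) = 2*z*(3 - 16*z)/3


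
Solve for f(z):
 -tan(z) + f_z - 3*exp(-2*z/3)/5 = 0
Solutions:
 f(z) = C1 + log(tan(z)^2 + 1)/2 - 9*exp(-2*z/3)/10


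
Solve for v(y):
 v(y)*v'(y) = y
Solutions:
 v(y) = -sqrt(C1 + y^2)
 v(y) = sqrt(C1 + y^2)


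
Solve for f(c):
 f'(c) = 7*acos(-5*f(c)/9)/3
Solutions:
 Integral(1/acos(-5*_y/9), (_y, f(c))) = C1 + 7*c/3


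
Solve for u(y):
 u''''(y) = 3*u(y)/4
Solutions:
 u(y) = C1*exp(-sqrt(2)*3^(1/4)*y/2) + C2*exp(sqrt(2)*3^(1/4)*y/2) + C3*sin(sqrt(2)*3^(1/4)*y/2) + C4*cos(sqrt(2)*3^(1/4)*y/2)


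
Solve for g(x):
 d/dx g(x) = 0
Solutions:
 g(x) = C1


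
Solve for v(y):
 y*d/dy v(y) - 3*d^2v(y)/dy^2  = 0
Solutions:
 v(y) = C1 + C2*erfi(sqrt(6)*y/6)


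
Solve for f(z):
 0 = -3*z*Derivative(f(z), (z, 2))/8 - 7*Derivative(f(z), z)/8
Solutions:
 f(z) = C1 + C2/z^(4/3)


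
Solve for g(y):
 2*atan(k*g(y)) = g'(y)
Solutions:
 Integral(1/atan(_y*k), (_y, g(y))) = C1 + 2*y


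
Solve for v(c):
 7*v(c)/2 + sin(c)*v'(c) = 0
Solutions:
 v(c) = C1*(cos(c) + 1)^(7/4)/(cos(c) - 1)^(7/4)


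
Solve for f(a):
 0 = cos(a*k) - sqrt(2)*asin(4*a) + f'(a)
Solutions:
 f(a) = C1 + sqrt(2)*(a*asin(4*a) + sqrt(1 - 16*a^2)/4) - Piecewise((sin(a*k)/k, Ne(k, 0)), (a, True))


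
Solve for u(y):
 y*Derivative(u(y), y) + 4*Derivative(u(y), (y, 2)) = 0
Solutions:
 u(y) = C1 + C2*erf(sqrt(2)*y/4)


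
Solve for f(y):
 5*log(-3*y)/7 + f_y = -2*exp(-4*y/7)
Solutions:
 f(y) = C1 - 5*y*log(-y)/7 + 5*y*(1 - log(3))/7 + 7*exp(-4*y/7)/2


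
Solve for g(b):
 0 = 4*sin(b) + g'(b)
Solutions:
 g(b) = C1 + 4*cos(b)


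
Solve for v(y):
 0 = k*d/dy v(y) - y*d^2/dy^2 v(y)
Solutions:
 v(y) = C1 + y^(re(k) + 1)*(C2*sin(log(y)*Abs(im(k))) + C3*cos(log(y)*im(k)))


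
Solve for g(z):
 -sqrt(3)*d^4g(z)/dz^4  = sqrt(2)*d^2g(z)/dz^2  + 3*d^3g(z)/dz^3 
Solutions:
 g(z) = C1 + C2*z + (C3*sin(sqrt(3)*z*sqrt(-9 + 4*sqrt(6))/6) + C4*cos(sqrt(3)*z*sqrt(-9 + 4*sqrt(6))/6))*exp(-sqrt(3)*z/2)


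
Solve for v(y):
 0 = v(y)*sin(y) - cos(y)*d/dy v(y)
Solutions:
 v(y) = C1/cos(y)


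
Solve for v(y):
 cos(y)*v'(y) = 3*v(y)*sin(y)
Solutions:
 v(y) = C1/cos(y)^3


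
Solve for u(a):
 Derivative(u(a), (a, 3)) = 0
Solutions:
 u(a) = C1 + C2*a + C3*a^2


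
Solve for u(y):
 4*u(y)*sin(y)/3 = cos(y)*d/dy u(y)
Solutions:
 u(y) = C1/cos(y)^(4/3)


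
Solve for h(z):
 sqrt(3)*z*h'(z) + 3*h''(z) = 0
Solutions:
 h(z) = C1 + C2*erf(sqrt(2)*3^(3/4)*z/6)


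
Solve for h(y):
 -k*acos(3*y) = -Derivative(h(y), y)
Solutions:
 h(y) = C1 + k*(y*acos(3*y) - sqrt(1 - 9*y^2)/3)


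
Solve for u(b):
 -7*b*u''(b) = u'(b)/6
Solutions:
 u(b) = C1 + C2*b^(41/42)


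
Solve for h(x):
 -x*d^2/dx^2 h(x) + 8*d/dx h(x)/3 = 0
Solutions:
 h(x) = C1 + C2*x^(11/3)


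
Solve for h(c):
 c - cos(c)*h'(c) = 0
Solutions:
 h(c) = C1 + Integral(c/cos(c), c)


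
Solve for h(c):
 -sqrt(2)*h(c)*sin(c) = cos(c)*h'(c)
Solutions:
 h(c) = C1*cos(c)^(sqrt(2))


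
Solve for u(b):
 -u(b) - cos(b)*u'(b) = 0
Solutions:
 u(b) = C1*sqrt(sin(b) - 1)/sqrt(sin(b) + 1)


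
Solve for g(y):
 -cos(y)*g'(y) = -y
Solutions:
 g(y) = C1 + Integral(y/cos(y), y)


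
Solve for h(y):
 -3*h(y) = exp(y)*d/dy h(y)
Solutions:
 h(y) = C1*exp(3*exp(-y))


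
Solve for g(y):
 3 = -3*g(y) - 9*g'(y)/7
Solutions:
 g(y) = C1*exp(-7*y/3) - 1


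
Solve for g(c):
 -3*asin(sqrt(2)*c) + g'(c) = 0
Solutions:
 g(c) = C1 + 3*c*asin(sqrt(2)*c) + 3*sqrt(2)*sqrt(1 - 2*c^2)/2


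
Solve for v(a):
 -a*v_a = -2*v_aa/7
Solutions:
 v(a) = C1 + C2*erfi(sqrt(7)*a/2)


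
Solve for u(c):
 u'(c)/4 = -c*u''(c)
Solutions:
 u(c) = C1 + C2*c^(3/4)


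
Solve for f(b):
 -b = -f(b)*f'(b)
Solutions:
 f(b) = -sqrt(C1 + b^2)
 f(b) = sqrt(C1 + b^2)


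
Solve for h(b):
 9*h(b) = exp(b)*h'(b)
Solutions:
 h(b) = C1*exp(-9*exp(-b))


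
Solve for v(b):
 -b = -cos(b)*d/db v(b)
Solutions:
 v(b) = C1 + Integral(b/cos(b), b)


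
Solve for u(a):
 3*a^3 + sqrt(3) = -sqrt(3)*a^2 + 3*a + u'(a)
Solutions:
 u(a) = C1 + 3*a^4/4 + sqrt(3)*a^3/3 - 3*a^2/2 + sqrt(3)*a


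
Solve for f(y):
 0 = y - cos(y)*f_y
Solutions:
 f(y) = C1 + Integral(y/cos(y), y)


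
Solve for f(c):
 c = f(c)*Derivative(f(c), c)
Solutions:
 f(c) = -sqrt(C1 + c^2)
 f(c) = sqrt(C1 + c^2)


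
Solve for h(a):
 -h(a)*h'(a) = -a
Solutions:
 h(a) = -sqrt(C1 + a^2)
 h(a) = sqrt(C1 + a^2)


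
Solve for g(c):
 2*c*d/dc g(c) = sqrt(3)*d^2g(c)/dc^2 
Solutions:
 g(c) = C1 + C2*erfi(3^(3/4)*c/3)


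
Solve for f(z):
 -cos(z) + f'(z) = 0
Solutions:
 f(z) = C1 + sin(z)


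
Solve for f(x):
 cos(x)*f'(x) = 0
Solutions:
 f(x) = C1


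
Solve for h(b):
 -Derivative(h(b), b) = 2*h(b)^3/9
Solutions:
 h(b) = -3*sqrt(2)*sqrt(-1/(C1 - 2*b))/2
 h(b) = 3*sqrt(2)*sqrt(-1/(C1 - 2*b))/2


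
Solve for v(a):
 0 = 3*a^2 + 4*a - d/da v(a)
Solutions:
 v(a) = C1 + a^3 + 2*a^2


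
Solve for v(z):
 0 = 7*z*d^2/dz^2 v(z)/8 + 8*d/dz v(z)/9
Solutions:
 v(z) = C1 + C2/z^(1/63)


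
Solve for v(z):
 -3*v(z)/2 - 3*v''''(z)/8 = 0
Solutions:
 v(z) = (C1*sin(z) + C2*cos(z))*exp(-z) + (C3*sin(z) + C4*cos(z))*exp(z)


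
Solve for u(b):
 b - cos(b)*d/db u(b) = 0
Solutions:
 u(b) = C1 + Integral(b/cos(b), b)


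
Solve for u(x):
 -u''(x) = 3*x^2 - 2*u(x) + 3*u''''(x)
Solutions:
 u(x) = C1*exp(-sqrt(6)*x/3) + C2*exp(sqrt(6)*x/3) + C3*sin(x) + C4*cos(x) + 3*x^2/2 + 3/2


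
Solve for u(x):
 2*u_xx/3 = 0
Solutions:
 u(x) = C1 + C2*x


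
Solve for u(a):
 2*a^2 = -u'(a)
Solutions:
 u(a) = C1 - 2*a^3/3


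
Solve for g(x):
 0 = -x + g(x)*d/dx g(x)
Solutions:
 g(x) = -sqrt(C1 + x^2)
 g(x) = sqrt(C1 + x^2)


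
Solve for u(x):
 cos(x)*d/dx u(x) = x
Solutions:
 u(x) = C1 + Integral(x/cos(x), x)


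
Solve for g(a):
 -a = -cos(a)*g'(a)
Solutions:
 g(a) = C1 + Integral(a/cos(a), a)


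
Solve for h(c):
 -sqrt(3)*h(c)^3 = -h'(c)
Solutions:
 h(c) = -sqrt(2)*sqrt(-1/(C1 + sqrt(3)*c))/2
 h(c) = sqrt(2)*sqrt(-1/(C1 + sqrt(3)*c))/2


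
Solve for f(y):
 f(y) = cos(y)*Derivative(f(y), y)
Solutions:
 f(y) = C1*sqrt(sin(y) + 1)/sqrt(sin(y) - 1)


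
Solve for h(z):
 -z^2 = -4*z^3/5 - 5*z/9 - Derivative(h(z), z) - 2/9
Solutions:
 h(z) = C1 - z^4/5 + z^3/3 - 5*z^2/18 - 2*z/9


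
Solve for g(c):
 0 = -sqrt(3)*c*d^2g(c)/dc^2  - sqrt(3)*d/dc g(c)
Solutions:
 g(c) = C1 + C2*log(c)


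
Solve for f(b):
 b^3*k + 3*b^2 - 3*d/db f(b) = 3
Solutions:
 f(b) = C1 + b^4*k/12 + b^3/3 - b


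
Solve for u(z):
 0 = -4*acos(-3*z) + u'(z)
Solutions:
 u(z) = C1 + 4*z*acos(-3*z) + 4*sqrt(1 - 9*z^2)/3


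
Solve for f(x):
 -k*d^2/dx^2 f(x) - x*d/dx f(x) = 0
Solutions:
 f(x) = C1 + C2*sqrt(k)*erf(sqrt(2)*x*sqrt(1/k)/2)


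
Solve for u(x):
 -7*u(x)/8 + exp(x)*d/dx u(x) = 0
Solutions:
 u(x) = C1*exp(-7*exp(-x)/8)


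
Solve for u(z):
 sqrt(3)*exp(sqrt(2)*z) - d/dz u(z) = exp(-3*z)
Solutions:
 u(z) = C1 + sqrt(6)*exp(sqrt(2)*z)/2 + exp(-3*z)/3


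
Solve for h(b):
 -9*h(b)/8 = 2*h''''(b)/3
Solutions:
 h(b) = (C1*sin(sqrt(2)*3^(3/4)*b/4) + C2*cos(sqrt(2)*3^(3/4)*b/4))*exp(-sqrt(2)*3^(3/4)*b/4) + (C3*sin(sqrt(2)*3^(3/4)*b/4) + C4*cos(sqrt(2)*3^(3/4)*b/4))*exp(sqrt(2)*3^(3/4)*b/4)


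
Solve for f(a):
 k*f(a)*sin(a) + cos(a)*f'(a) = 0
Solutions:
 f(a) = C1*exp(k*log(cos(a)))


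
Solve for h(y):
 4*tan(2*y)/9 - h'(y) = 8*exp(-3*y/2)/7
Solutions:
 h(y) = C1 + log(tan(2*y)^2 + 1)/9 + 16*exp(-3*y/2)/21


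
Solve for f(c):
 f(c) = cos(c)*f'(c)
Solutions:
 f(c) = C1*sqrt(sin(c) + 1)/sqrt(sin(c) - 1)


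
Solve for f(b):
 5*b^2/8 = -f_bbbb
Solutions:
 f(b) = C1 + C2*b + C3*b^2 + C4*b^3 - b^6/576


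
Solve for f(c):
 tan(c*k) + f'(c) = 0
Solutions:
 f(c) = C1 - Piecewise((-log(cos(c*k))/k, Ne(k, 0)), (0, True))


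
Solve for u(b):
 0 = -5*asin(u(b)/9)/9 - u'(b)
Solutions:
 Integral(1/asin(_y/9), (_y, u(b))) = C1 - 5*b/9


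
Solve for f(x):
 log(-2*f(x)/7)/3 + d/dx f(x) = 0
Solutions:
 3*Integral(1/(log(-_y) - log(7) + log(2)), (_y, f(x))) = C1 - x


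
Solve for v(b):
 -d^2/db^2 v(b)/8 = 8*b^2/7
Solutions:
 v(b) = C1 + C2*b - 16*b^4/21


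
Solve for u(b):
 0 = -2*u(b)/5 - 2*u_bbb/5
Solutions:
 u(b) = C3*exp(-b) + (C1*sin(sqrt(3)*b/2) + C2*cos(sqrt(3)*b/2))*exp(b/2)


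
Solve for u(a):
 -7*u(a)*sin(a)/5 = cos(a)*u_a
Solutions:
 u(a) = C1*cos(a)^(7/5)


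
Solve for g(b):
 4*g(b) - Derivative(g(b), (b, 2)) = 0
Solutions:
 g(b) = C1*exp(-2*b) + C2*exp(2*b)


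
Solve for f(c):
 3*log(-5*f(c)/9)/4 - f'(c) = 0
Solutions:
 -4*Integral(1/(log(-_y) - 2*log(3) + log(5)), (_y, f(c)))/3 = C1 - c


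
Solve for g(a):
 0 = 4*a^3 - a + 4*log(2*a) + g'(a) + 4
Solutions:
 g(a) = C1 - a^4 + a^2/2 - 4*a*log(a) - a*log(16)


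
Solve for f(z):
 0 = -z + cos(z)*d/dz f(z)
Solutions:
 f(z) = C1 + Integral(z/cos(z), z)


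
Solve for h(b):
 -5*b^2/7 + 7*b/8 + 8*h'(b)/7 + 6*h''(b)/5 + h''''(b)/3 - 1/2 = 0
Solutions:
 h(b) = C1 + C2*exp(b*(-7*175^(1/3)*6^(2/3)/(50 + sqrt(3970))^(1/3) + 1470^(1/3)*(50 + sqrt(3970))^(1/3))/70)*sin(3^(1/6)*b*(21*175^(1/3)*2^(2/3)/(50 + sqrt(3970))^(1/3) + 3^(2/3)*490^(1/3)*(50 + sqrt(3970))^(1/3))/70) + C3*exp(b*(-7*175^(1/3)*6^(2/3)/(50 + sqrt(3970))^(1/3) + 1470^(1/3)*(50 + sqrt(3970))^(1/3))/70)*cos(3^(1/6)*b*(21*175^(1/3)*2^(2/3)/(50 + sqrt(3970))^(1/3) + 3^(2/3)*490^(1/3)*(50 + sqrt(3970))^(1/3))/70) + C4*exp(-b*(-7*175^(1/3)*6^(2/3)/(50 + sqrt(3970))^(1/3) + 1470^(1/3)*(50 + sqrt(3970))^(1/3))/35) + 5*b^3/24 - 133*b^2/128 + 3353*b/1280
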